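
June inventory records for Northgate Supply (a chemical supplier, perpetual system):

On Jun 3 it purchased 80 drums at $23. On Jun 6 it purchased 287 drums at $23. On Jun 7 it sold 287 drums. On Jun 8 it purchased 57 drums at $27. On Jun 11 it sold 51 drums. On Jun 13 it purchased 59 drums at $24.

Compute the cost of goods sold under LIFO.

COGS = $7,978

Jun 7, 287 sold [LIFO — newest first]: 287 @ $23 = $6,601
Jun 11, 51 sold [LIFO — newest first]: 51 @ $27 = $1,377
Total COGS = $6,601 + $1,377 = $7,978
Ending inventory: 80 @ $23 + 6 @ $27 + 59 @ $24 = $3,418
Check: goods available $11,396 = COGS $7,978 + ending $3,418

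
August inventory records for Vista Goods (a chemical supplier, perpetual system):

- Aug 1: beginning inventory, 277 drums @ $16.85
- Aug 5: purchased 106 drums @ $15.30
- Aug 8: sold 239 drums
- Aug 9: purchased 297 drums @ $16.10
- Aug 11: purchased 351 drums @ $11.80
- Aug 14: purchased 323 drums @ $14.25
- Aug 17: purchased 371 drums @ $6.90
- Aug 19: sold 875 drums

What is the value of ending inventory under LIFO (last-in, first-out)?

Ending inventory = $9,214.10

Aug 8, 239 sold [LIFO — newest first]: 106 @ $15.30 + 133 @ $16.85 = $3,862.85
Aug 19, 875 sold [LIFO — newest first]: 371 @ $6.90 + 323 @ $14.25 + 181 @ $11.80 = $9,298.45
Total COGS = $3,862.85 + $9,298.45 = $13,161.30
Ending inventory: 144 @ $16.85 + 297 @ $16.10 + 170 @ $11.80 = $9,214.10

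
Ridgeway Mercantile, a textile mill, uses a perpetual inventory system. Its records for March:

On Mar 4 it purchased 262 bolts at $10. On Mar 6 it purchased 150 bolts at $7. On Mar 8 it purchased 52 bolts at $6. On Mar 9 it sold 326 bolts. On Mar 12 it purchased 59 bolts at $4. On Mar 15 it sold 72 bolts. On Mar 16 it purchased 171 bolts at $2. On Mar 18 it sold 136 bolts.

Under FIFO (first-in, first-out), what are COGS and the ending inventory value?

COGS = $4,240; ending inventory = $320

Mar 9, 326 sold [FIFO — oldest first]: 262 @ $10 + 64 @ $7 = $3,068
Mar 15, 72 sold [FIFO — oldest first]: 72 @ $7 = $504
Mar 18, 136 sold [FIFO — oldest first]: 14 @ $7 + 52 @ $6 + 59 @ $4 + 11 @ $2 = $668
Total COGS = $3,068 + $504 + $668 = $4,240
Ending inventory: 160 @ $2 = $320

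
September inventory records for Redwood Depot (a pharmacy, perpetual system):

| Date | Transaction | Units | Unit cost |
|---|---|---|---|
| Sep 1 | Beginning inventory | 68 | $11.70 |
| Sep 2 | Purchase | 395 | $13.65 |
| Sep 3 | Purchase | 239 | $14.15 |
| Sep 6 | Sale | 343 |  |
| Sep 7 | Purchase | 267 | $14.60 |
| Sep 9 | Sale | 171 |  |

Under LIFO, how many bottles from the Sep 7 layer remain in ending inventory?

96

Sep 6, 343 sold [LIFO — newest first]: 239 @ $14.15 + 104 @ $13.65 = $4,801.45
Sep 9, 171 sold [LIFO — newest first]: 171 @ $14.60 = $2,496.60
Total COGS = $4,801.45 + $2,496.60 = $7,298.05
Ending inventory: 68 @ $11.70 + 291 @ $13.65 + 96 @ $14.60 = $6,169.35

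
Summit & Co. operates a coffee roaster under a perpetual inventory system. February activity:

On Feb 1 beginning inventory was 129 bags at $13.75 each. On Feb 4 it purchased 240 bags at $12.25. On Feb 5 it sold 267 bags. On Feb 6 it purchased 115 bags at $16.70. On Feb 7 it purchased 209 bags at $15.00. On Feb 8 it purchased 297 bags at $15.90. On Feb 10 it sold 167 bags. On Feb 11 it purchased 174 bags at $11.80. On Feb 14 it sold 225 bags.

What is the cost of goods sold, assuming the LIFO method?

Feb 5, 267 sold [LIFO — newest first]: 240 @ $12.25 + 27 @ $13.75 = $3,311.25
Feb 10, 167 sold [LIFO — newest first]: 167 @ $15.90 = $2,655.30
Feb 14, 225 sold [LIFO — newest first]: 174 @ $11.80 + 51 @ $15.90 = $2,864.10
Total COGS = $3,311.25 + $2,655.30 + $2,864.10 = $8,830.65
Ending inventory: 102 @ $13.75 + 115 @ $16.70 + 209 @ $15.00 + 79 @ $15.90 = $7,714.10
Check: goods available $16,544.75 = COGS $8,830.65 + ending $7,714.10

COGS = $8,830.65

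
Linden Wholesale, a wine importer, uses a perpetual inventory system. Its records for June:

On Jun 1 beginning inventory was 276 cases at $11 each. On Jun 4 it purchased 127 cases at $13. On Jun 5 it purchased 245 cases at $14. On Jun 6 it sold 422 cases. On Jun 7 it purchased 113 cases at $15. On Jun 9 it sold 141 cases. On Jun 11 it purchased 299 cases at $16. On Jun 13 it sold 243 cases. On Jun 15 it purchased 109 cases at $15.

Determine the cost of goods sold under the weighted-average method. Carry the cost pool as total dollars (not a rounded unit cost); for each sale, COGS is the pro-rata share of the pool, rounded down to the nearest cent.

After Jun 1: 276 on hand, pool $3,036.00 (≈ $11.0000 each)
After Jun 4: 403 on hand, pool $4,687.00 (≈ $11.6303 each)
After Jun 5: 648 on hand, pool $8,117.00 (≈ $12.5262 each)
Jun 6, sell 422: 422/648 × $8,117.00 → $5,286.07
After Jun 7: 339 on hand, pool $4,525.93 (≈ $13.3508 each)
Jun 9, sell 141: 141/339 × $4,525.93 → $1,882.46
After Jun 11: 497 on hand, pool $7,427.47 (≈ $14.9446 each)
Jun 13, sell 243: 243/497 × $7,427.47 → $3,631.53
After Jun 15: 363 on hand, pool $5,430.94 (≈ $14.9613 each)
Total COGS = $5,286.07 + $1,882.46 + $3,631.53 = $10,800.06
Ending inventory (cost pool remaining) = $5,430.94

COGS = $10,800.06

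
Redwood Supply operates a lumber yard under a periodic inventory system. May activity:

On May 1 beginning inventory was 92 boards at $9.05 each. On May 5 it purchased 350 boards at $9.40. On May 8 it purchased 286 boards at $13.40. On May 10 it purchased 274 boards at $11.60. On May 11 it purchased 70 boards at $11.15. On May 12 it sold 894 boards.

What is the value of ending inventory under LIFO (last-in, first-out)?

Ending inventory = $1,641.00

May 12, 894 sold [LIFO — newest first]: 70 @ $11.15 + 274 @ $11.60 + 286 @ $13.40 + 264 @ $9.40 = $10,272.90
Ending inventory: 92 @ $9.05 + 86 @ $9.40 = $1,641.00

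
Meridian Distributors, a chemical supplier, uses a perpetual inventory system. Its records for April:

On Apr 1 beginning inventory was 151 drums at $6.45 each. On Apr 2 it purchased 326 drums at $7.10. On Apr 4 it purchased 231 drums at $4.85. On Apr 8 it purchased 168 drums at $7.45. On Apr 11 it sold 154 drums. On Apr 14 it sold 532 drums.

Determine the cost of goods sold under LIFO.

Apr 11, 154 sold [LIFO — newest first]: 154 @ $7.45 = $1,147.30
Apr 14, 532 sold [LIFO — newest first]: 14 @ $7.45 + 231 @ $4.85 + 287 @ $7.10 = $3,262.35
Total COGS = $1,147.30 + $3,262.35 = $4,409.65
Ending inventory: 151 @ $6.45 + 39 @ $7.10 = $1,250.85
Check: goods available $5,660.50 = COGS $4,409.65 + ending $1,250.85

COGS = $4,409.65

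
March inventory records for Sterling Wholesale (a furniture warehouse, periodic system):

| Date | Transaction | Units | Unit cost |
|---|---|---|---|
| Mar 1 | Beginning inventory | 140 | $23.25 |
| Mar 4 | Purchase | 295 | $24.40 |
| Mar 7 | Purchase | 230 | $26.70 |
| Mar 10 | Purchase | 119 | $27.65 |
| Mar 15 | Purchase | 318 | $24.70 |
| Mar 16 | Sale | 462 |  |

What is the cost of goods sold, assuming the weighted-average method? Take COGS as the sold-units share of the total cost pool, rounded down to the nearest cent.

Mar 16, sell 462: 462/1102 × $27,738.95 → $11,629.21
Ending inventory (cost pool remaining) = $16,109.74

COGS = $11,629.21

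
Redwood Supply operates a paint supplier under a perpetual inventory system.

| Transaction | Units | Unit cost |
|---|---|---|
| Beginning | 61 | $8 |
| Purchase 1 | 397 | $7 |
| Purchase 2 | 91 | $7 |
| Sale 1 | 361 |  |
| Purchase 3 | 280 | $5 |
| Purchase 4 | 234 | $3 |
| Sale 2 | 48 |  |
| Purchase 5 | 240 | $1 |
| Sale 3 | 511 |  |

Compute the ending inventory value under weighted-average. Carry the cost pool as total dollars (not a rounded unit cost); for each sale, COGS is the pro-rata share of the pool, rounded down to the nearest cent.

Ending inventory = $1,475.35

After Beginning: 61 on hand, pool $488.00 (≈ $8.0000 each)
After Purchase 1: 458 on hand, pool $3,267.00 (≈ $7.1332 each)
After Purchase 2: 549 on hand, pool $3,904.00 (≈ $7.1111 each)
Sale 1, sell 361: 361/549 × $3,904.00 → $2,567.11
After Purchase 3: 468 on hand, pool $2,736.89 (≈ $5.8481 each)
After Purchase 4: 702 on hand, pool $3,438.89 (≈ $4.8987 each)
Sale 2, sell 48: 48/702 × $3,438.89 → $235.13
After Purchase 5: 894 on hand, pool $3,443.76 (≈ $3.8521 each)
Sale 3, sell 511: 511/894 × $3,443.76 → $1,968.41
Total COGS = $2,567.11 + $235.13 + $1,968.41 = $4,770.65
Ending inventory (cost pool remaining) = $1,475.35
Check: goods available $6,246.00 = COGS $4,770.65 + ending $1,475.35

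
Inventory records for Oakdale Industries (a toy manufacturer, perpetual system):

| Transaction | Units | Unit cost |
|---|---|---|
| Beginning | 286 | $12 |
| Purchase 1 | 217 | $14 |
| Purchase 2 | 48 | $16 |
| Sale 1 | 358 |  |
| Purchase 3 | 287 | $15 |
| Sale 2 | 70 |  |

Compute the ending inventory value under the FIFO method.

Sale 1 (358) [FIFO — oldest first]: 286 @ $12 + 72 @ $14 = $4,440
Sale 2 (70) [FIFO — oldest first]: 70 @ $14 = $980
Total COGS = $4,440 + $980 = $5,420
Ending inventory: 75 @ $14 + 48 @ $16 + 287 @ $15 = $6,123
Check: goods available $11,543 = COGS $5,420 + ending $6,123

Ending inventory = $6,123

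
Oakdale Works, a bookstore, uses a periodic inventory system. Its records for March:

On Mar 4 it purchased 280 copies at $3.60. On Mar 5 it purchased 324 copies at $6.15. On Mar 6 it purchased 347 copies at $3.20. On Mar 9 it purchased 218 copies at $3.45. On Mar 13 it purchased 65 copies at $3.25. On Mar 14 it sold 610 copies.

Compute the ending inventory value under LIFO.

Mar 14, 610 sold [LIFO — newest first]: 65 @ $3.25 + 218 @ $3.45 + 327 @ $3.20 = $2,009.75
Ending inventory: 280 @ $3.60 + 324 @ $6.15 + 20 @ $3.20 = $3,064.60
Check: goods available $5,074.35 = COGS $2,009.75 + ending $3,064.60

Ending inventory = $3,064.60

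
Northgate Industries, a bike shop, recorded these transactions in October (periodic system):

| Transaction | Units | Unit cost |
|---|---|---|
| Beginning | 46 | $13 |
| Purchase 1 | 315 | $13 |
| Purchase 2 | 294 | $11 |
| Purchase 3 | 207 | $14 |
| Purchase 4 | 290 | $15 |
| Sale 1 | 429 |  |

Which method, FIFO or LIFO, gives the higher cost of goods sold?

LIFO

FIFO COGS: 46 @ $13 + 315 @ $13 + 68 @ $11 = $5,441
LIFO COGS: 290 @ $15 + 139 @ $14 = $6,296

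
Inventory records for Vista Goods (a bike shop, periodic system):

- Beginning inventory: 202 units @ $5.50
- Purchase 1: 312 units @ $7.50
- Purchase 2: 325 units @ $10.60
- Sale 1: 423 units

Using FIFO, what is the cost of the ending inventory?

Sale 1 (423) [FIFO — oldest first]: 202 @ $5.50 + 221 @ $7.50 = $2,768.50
Ending inventory: 91 @ $7.50 + 325 @ $10.60 = $4,127.50

Ending inventory = $4,127.50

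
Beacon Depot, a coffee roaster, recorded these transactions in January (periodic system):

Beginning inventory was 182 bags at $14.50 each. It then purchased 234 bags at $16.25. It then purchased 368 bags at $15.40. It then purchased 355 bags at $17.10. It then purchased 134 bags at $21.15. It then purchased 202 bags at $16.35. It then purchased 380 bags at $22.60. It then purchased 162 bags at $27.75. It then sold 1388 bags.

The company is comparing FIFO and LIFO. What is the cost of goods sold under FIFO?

COGS = $22,893.55

FIFO COGS: 182 @ $14.50 + 234 @ $16.25 + 368 @ $15.40 + 355 @ $17.10 + 134 @ $21.15 + 115 @ $16.35 = $22,893.55
LIFO COGS: 162 @ $27.75 + 380 @ $22.60 + 202 @ $16.35 + 134 @ $21.15 + 355 @ $17.10 + 155 @ $15.40 = $27,677.80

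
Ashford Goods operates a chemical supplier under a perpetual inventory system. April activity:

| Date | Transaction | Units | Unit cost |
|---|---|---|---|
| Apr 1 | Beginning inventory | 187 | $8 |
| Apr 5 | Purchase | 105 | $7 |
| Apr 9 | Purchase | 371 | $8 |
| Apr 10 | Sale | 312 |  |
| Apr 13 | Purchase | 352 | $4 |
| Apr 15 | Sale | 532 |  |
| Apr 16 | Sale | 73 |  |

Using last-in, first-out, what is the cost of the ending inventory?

Ending inventory = $784

Apr 10, 312 sold [LIFO — newest first]: 312 @ $8 = $2,496
Apr 15, 532 sold [LIFO — newest first]: 352 @ $4 + 59 @ $8 + 105 @ $7 + 16 @ $8 = $2,743
Apr 16, 73 sold [LIFO — newest first]: 73 @ $8 = $584
Total COGS = $2,496 + $2,743 + $584 = $5,823
Ending inventory: 98 @ $8 = $784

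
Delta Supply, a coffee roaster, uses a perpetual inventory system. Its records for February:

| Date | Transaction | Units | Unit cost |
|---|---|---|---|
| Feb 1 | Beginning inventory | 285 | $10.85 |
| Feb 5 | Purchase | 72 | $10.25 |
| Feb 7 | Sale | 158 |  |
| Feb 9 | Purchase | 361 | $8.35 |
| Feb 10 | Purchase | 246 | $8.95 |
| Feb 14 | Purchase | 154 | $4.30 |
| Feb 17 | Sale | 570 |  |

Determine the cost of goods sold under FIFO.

COGS = $6,934.10

Feb 7, 158 sold [FIFO — oldest first]: 158 @ $10.85 = $1,714.30
Feb 17, 570 sold [FIFO — oldest first]: 127 @ $10.85 + 72 @ $10.25 + 361 @ $8.35 + 10 @ $8.95 = $5,219.80
Total COGS = $1,714.30 + $5,219.80 = $6,934.10
Ending inventory: 236 @ $8.95 + 154 @ $4.30 = $2,774.40
Check: goods available $9,708.50 = COGS $6,934.10 + ending $2,774.40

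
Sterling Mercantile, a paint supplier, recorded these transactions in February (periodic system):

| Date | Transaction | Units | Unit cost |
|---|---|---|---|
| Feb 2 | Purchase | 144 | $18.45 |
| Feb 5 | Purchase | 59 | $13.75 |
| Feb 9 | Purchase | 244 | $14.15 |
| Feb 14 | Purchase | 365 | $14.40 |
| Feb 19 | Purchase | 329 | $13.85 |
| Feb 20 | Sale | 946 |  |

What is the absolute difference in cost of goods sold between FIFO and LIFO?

$657.30

FIFO COGS: 144 @ $18.45 + 59 @ $13.75 + 244 @ $14.15 + 365 @ $14.40 + 134 @ $13.85 = $14,032.55
LIFO COGS: 329 @ $13.85 + 365 @ $14.40 + 244 @ $14.15 + 8 @ $13.75 = $13,375.25
Difference = |$14,032.55 − $13,375.25| = $657.30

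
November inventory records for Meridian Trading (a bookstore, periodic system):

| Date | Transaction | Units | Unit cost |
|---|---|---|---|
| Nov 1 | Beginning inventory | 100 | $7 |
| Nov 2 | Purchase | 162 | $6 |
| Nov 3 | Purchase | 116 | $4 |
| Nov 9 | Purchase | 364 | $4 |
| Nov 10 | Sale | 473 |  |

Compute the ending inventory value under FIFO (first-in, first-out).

Ending inventory = $1,076

Nov 10, 473 sold [FIFO — oldest first]: 100 @ $7 + 162 @ $6 + 116 @ $4 + 95 @ $4 = $2,516
Ending inventory: 269 @ $4 = $1,076
Check: goods available $3,592 = COGS $2,516 + ending $1,076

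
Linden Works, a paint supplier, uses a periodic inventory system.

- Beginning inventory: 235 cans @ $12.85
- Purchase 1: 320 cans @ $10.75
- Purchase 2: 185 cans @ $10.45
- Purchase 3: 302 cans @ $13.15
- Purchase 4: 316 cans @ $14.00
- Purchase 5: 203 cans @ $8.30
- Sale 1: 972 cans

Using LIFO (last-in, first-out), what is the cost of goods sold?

Sale 1 (972) [LIFO — newest first]: 203 @ $8.30 + 316 @ $14.00 + 302 @ $13.15 + 151 @ $10.45 = $11,658.15
Ending inventory: 235 @ $12.85 + 320 @ $10.75 + 34 @ $10.45 = $6,815.05

COGS = $11,658.15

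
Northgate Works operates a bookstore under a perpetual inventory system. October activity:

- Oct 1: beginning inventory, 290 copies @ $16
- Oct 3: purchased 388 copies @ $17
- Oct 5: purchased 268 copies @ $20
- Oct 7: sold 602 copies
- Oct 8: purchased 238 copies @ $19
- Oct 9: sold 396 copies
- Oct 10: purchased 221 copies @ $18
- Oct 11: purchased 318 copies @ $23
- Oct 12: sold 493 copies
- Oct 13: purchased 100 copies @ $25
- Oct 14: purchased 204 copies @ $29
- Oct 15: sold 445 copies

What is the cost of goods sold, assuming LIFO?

Oct 7, 602 sold [LIFO — newest first]: 268 @ $20 + 334 @ $17 = $11,038
Oct 9, 396 sold [LIFO — newest first]: 238 @ $19 + 54 @ $17 + 104 @ $16 = $7,104
Oct 12, 493 sold [LIFO — newest first]: 318 @ $23 + 175 @ $18 = $10,464
Oct 15, 445 sold [LIFO — newest first]: 204 @ $29 + 100 @ $25 + 46 @ $18 + 95 @ $16 = $10,764
Total COGS = $11,038 + $7,104 + $10,464 + $10,764 = $39,370
Ending inventory: 91 @ $16 = $1,456
Check: goods available $40,826 = COGS $39,370 + ending $1,456

COGS = $39,370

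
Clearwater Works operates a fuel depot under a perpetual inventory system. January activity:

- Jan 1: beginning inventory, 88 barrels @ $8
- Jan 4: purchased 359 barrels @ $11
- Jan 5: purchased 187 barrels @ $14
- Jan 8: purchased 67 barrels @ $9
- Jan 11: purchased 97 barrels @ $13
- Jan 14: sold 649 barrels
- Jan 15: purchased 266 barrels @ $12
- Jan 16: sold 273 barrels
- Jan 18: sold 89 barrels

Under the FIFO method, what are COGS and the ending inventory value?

COGS = $11,691; ending inventory = $636

Jan 14, 649 sold [FIFO — oldest first]: 88 @ $8 + 359 @ $11 + 187 @ $14 + 15 @ $9 = $7,406
Jan 16, 273 sold [FIFO — oldest first]: 52 @ $9 + 97 @ $13 + 124 @ $12 = $3,217
Jan 18, 89 sold [FIFO — oldest first]: 89 @ $12 = $1,068
Total COGS = $7,406 + $3,217 + $1,068 = $11,691
Ending inventory: 53 @ $12 = $636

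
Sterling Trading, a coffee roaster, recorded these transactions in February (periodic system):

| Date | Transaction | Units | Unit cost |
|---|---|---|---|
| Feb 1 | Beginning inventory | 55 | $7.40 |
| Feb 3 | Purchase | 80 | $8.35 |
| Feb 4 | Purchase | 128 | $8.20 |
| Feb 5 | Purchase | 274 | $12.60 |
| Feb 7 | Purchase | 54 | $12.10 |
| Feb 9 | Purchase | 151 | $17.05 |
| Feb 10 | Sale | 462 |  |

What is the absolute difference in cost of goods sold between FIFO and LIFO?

FIFO COGS: 55 @ $7.40 + 80 @ $8.35 + 128 @ $8.20 + 199 @ $12.60 = $4,632.00
LIFO COGS: 151 @ $17.05 + 54 @ $12.10 + 257 @ $12.60 = $6,466.15
Difference = |$4,632.00 − $6,466.15| = $1,834.15

$1,834.15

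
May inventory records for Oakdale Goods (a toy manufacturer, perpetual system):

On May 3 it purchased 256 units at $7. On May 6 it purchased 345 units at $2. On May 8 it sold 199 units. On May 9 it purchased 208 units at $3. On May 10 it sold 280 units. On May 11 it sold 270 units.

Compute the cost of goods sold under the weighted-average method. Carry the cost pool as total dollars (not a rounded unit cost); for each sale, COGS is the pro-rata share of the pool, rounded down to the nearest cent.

After May 3: 256 on hand, pool $1,792.00 (≈ $7.0000 each)
After May 6: 601 on hand, pool $2,482.00 (≈ $4.1298 each)
May 8, sell 199: 199/601 × $2,482.00 → $821.82
After May 9: 610 on hand, pool $2,284.18 (≈ $3.7446 each)
May 10, sell 280: 280/610 × $2,284.18 → $1,048.47
May 11, sell 270: 270/330 × $1,235.71 → $1,011.03
Total COGS = $821.82 + $1,048.47 + $1,011.03 = $2,881.32
Ending inventory (cost pool remaining) = $224.68

COGS = $2,881.32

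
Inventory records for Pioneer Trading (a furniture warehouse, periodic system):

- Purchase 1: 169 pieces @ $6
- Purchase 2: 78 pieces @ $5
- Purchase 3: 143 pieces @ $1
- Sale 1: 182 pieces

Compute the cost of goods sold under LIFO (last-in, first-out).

Sale 1 (182) [LIFO — newest first]: 143 @ $1 + 39 @ $5 = $338
Ending inventory: 169 @ $6 + 39 @ $5 = $1,209

COGS = $338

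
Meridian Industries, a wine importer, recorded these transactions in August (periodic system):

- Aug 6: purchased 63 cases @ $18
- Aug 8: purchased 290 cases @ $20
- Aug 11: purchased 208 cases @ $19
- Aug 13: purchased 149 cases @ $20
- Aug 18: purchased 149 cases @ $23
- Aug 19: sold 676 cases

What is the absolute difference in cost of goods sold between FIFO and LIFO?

$573

FIFO COGS: 63 @ $18 + 290 @ $20 + 208 @ $19 + 115 @ $20 = $13,186
LIFO COGS: 149 @ $23 + 149 @ $20 + 208 @ $19 + 170 @ $20 = $13,759
Difference = |$13,186 − $13,759| = $573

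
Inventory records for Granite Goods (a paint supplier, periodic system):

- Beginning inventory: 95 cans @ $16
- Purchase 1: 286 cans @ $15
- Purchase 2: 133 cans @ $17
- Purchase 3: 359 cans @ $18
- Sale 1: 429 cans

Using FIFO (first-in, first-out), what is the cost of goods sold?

Sale 1 (429) [FIFO — oldest first]: 95 @ $16 + 286 @ $15 + 48 @ $17 = $6,626
Ending inventory: 85 @ $17 + 359 @ $18 = $7,907

COGS = $6,626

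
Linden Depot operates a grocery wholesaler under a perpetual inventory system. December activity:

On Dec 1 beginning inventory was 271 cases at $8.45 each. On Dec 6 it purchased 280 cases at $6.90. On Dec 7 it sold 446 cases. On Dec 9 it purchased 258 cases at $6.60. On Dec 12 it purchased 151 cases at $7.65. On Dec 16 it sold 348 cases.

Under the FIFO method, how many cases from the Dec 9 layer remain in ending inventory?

Dec 7, 446 sold [FIFO — oldest first]: 271 @ $8.45 + 175 @ $6.90 = $3,497.45
Dec 16, 348 sold [FIFO — oldest first]: 105 @ $6.90 + 243 @ $6.60 = $2,328.30
Total COGS = $3,497.45 + $2,328.30 = $5,825.75
Ending inventory: 15 @ $6.60 + 151 @ $7.65 = $1,254.15

15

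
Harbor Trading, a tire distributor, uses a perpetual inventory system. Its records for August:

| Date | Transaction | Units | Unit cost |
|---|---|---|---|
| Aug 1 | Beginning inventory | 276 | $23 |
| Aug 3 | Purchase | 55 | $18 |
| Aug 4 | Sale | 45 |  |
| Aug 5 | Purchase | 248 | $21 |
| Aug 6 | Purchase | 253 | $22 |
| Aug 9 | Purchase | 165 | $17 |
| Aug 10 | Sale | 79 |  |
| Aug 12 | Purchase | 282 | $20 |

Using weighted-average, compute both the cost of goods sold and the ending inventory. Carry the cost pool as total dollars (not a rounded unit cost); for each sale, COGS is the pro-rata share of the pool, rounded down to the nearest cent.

COGS = $2,650.58; ending inventory = $23,906.42

After Aug 1: 276 on hand, pool $6,348.00 (≈ $23.0000 each)
After Aug 3: 331 on hand, pool $7,338.00 (≈ $22.1692 each)
Aug 4, sell 45: 45/331 × $7,338.00 → $997.61
After Aug 5: 534 on hand, pool $11,548.39 (≈ $21.6262 each)
After Aug 6: 787 on hand, pool $17,114.39 (≈ $21.7464 each)
After Aug 9: 952 on hand, pool $19,919.39 (≈ $20.9237 each)
Aug 10, sell 79: 79/952 × $19,919.39 → $1,652.97
After Aug 12: 1155 on hand, pool $23,906.42 (≈ $20.6982 each)
Total COGS = $997.61 + $1,652.97 = $2,650.58
Ending inventory (cost pool remaining) = $23,906.42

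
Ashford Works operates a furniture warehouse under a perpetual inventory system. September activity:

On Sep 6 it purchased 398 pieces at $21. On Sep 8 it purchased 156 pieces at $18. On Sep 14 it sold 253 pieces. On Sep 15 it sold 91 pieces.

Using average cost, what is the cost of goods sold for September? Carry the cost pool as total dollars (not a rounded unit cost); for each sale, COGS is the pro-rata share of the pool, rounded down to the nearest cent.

After Sep 6: 398 on hand, pool $8,358.00 (≈ $21.0000 each)
After Sep 8: 554 on hand, pool $11,166.00 (≈ $20.1552 each)
Sep 14, sell 253: 253/554 × $11,166.00 → $5,099.27
Sep 15, sell 91: 91/301 × $6,066.73 → $1,834.12
Total COGS = $5,099.27 + $1,834.12 = $6,933.39
Ending inventory (cost pool remaining) = $4,232.61
Check: goods available $11,166.00 = COGS $6,933.39 + ending $4,232.61

COGS = $6,933.39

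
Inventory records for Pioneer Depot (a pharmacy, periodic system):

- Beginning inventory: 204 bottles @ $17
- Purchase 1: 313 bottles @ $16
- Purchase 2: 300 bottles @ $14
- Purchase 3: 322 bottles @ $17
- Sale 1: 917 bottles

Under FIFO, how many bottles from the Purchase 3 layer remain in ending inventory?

Sale 1 (917) [FIFO — oldest first]: 204 @ $17 + 313 @ $16 + 300 @ $14 + 100 @ $17 = $14,376
Ending inventory: 222 @ $17 = $3,774
Check: goods available $18,150 = COGS $14,376 + ending $3,774

222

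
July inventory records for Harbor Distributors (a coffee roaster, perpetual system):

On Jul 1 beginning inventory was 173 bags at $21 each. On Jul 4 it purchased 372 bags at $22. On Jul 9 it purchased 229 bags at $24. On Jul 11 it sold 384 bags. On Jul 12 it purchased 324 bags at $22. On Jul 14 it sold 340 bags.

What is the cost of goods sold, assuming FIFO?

Jul 11, 384 sold [FIFO — oldest first]: 173 @ $21 + 211 @ $22 = $8,275
Jul 14, 340 sold [FIFO — oldest first]: 161 @ $22 + 179 @ $24 = $7,838
Total COGS = $8,275 + $7,838 = $16,113
Ending inventory: 50 @ $24 + 324 @ $22 = $8,328
Check: goods available $24,441 = COGS $16,113 + ending $8,328

COGS = $16,113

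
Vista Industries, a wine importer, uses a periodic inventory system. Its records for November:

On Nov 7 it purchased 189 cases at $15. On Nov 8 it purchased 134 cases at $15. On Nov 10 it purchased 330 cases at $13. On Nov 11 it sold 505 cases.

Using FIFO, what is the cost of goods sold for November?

Nov 11, 505 sold [FIFO — oldest first]: 189 @ $15 + 134 @ $15 + 182 @ $13 = $7,211
Ending inventory: 148 @ $13 = $1,924

COGS = $7,211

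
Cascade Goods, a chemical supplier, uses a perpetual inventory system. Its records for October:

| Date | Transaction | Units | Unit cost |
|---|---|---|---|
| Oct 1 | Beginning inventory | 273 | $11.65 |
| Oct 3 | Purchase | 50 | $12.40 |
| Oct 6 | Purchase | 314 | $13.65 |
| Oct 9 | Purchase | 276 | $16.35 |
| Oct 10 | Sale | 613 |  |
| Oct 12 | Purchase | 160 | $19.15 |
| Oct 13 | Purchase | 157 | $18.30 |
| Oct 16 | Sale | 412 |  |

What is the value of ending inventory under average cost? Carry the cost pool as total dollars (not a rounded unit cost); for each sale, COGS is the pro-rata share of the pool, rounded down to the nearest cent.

After Oct 1: 273 on hand, pool $3,180.45 (≈ $11.6500 each)
After Oct 3: 323 on hand, pool $3,800.45 (≈ $11.7661 each)
After Oct 6: 637 on hand, pool $8,086.55 (≈ $12.6947 each)
After Oct 9: 913 on hand, pool $12,599.15 (≈ $13.7997 each)
Oct 10, sell 613: 613/913 × $12,599.15 → $8,459.23
After Oct 12: 460 on hand, pool $7,203.92 (≈ $15.6607 each)
After Oct 13: 617 on hand, pool $10,077.02 (≈ $16.3323 each)
Oct 16, sell 412: 412/617 × $10,077.02 → $6,728.90
Total COGS = $8,459.23 + $6,728.90 = $15,188.13
Ending inventory (cost pool remaining) = $3,348.12

Ending inventory = $3,348.12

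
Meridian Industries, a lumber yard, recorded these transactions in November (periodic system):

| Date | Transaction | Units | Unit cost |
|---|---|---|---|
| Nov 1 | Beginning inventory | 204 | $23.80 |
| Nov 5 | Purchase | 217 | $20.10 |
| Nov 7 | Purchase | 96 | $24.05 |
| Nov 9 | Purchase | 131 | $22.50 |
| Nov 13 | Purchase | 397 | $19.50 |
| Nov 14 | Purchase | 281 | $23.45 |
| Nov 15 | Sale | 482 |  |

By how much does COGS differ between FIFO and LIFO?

$175.00

FIFO COGS: 204 @ $23.80 + 217 @ $20.10 + 61 @ $24.05 = $10,683.95
LIFO COGS: 281 @ $23.45 + 201 @ $19.50 = $10,508.95
Difference = |$10,683.95 − $10,508.95| = $175.00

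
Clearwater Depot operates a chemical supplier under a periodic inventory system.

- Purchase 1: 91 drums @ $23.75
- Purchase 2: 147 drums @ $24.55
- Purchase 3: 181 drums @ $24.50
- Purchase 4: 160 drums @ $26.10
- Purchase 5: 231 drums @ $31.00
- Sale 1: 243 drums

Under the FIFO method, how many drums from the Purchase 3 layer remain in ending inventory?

176

Sale 1 (243) [FIFO — oldest first]: 91 @ $23.75 + 147 @ $24.55 + 5 @ $24.50 = $5,892.60
Ending inventory: 176 @ $24.50 + 160 @ $26.10 + 231 @ $31.00 = $15,649.00
Check: goods available $21,541.60 = COGS $5,892.60 + ending $15,649.00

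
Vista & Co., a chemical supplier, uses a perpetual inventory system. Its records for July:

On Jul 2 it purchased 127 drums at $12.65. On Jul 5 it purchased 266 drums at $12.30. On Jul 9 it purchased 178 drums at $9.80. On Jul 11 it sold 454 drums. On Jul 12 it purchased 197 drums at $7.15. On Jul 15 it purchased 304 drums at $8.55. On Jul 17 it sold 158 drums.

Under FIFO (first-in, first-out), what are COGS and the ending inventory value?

Jul 11, 454 sold [FIFO — oldest first]: 127 @ $12.65 + 266 @ $12.30 + 61 @ $9.80 = $5,476.15
Jul 17, 158 sold [FIFO — oldest first]: 117 @ $9.80 + 41 @ $7.15 = $1,439.75
Total COGS = $5,476.15 + $1,439.75 = $6,915.90
Ending inventory: 156 @ $7.15 + 304 @ $8.55 = $3,714.60
Check: goods available $10,630.50 = COGS $6,915.90 + ending $3,714.60

COGS = $6,915.90; ending inventory = $3,714.60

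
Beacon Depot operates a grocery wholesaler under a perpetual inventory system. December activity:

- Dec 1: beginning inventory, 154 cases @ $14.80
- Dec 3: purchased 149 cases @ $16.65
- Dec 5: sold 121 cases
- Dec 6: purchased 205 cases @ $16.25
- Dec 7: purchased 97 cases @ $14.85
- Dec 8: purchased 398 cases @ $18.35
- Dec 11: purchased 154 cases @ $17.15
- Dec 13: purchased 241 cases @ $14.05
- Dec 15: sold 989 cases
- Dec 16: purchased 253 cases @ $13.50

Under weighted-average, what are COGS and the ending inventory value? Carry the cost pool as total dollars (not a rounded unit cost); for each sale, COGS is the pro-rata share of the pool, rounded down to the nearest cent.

COGS = $18,134.82; ending inventory = $8,142.88

After Dec 1: 154 on hand, pool $2,279.20 (≈ $14.8000 each)
After Dec 3: 303 on hand, pool $4,760.05 (≈ $15.7097 each)
Dec 5, sell 121: 121/303 × $4,760.05 → $1,900.87
After Dec 6: 387 on hand, pool $6,190.43 (≈ $15.9959 each)
After Dec 7: 484 on hand, pool $7,630.88 (≈ $15.7663 each)
After Dec 8: 882 on hand, pool $14,934.18 (≈ $16.9322 each)
After Dec 11: 1036 on hand, pool $17,575.28 (≈ $16.9646 each)
After Dec 13: 1277 on hand, pool $20,961.33 (≈ $16.4145 each)
Dec 15, sell 989: 989/1277 × $20,961.33 → $16,233.95
After Dec 16: 541 on hand, pool $8,142.88 (≈ $15.0515 each)
Total COGS = $1,900.87 + $16,233.95 = $18,134.82
Ending inventory (cost pool remaining) = $8,142.88
Check: goods available $26,277.70 = COGS $18,134.82 + ending $8,142.88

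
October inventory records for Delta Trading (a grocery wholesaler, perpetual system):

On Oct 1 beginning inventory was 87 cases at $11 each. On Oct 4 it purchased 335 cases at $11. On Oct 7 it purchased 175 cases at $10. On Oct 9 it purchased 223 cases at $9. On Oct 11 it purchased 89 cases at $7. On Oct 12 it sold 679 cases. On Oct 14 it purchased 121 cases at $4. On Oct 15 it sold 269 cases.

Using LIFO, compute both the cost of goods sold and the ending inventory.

Oct 12, 679 sold [LIFO — newest first]: 89 @ $7 + 223 @ $9 + 175 @ $10 + 192 @ $11 = $6,492
Oct 15, 269 sold [LIFO — newest first]: 121 @ $4 + 143 @ $11 + 5 @ $11 = $2,112
Total COGS = $6,492 + $2,112 = $8,604
Ending inventory: 82 @ $11 = $902
Check: goods available $9,506 = COGS $8,604 + ending $902

COGS = $8,604; ending inventory = $902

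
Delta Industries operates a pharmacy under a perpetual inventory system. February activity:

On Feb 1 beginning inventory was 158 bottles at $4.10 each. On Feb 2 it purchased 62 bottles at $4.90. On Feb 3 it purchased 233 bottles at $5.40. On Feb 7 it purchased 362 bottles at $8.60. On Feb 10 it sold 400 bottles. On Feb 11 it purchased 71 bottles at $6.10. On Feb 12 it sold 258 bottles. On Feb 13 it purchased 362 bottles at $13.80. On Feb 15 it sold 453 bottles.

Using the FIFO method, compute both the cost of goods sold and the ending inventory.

COGS = $8,861.10; ending inventory = $1,890.60

Feb 10, 400 sold [FIFO — oldest first]: 158 @ $4.10 + 62 @ $4.90 + 180 @ $5.40 = $1,923.60
Feb 12, 258 sold [FIFO — oldest first]: 53 @ $5.40 + 205 @ $8.60 = $2,049.20
Feb 15, 453 sold [FIFO — oldest first]: 157 @ $8.60 + 71 @ $6.10 + 225 @ $13.80 = $4,888.30
Total COGS = $1,923.60 + $2,049.20 + $4,888.30 = $8,861.10
Ending inventory: 137 @ $13.80 = $1,890.60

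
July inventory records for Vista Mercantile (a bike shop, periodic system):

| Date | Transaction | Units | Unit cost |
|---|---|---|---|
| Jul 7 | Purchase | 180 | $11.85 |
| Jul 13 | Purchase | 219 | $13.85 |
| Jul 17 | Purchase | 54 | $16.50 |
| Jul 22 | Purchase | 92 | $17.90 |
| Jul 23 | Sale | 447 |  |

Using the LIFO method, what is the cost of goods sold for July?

COGS = $6,542.65

Jul 23, 447 sold [LIFO — newest first]: 92 @ $17.90 + 54 @ $16.50 + 219 @ $13.85 + 82 @ $11.85 = $6,542.65
Ending inventory: 98 @ $11.85 = $1,161.30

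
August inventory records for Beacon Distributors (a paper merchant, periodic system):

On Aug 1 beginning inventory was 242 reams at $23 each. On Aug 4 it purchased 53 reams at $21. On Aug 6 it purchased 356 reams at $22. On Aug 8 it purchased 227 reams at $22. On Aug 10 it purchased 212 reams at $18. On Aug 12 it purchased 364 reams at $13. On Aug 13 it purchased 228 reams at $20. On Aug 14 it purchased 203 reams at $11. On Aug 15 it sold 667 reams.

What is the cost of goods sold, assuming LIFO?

COGS = $9,861

Aug 15, 667 sold [LIFO — newest first]: 203 @ $11 + 228 @ $20 + 236 @ $13 = $9,861
Ending inventory: 242 @ $23 + 53 @ $21 + 356 @ $22 + 227 @ $22 + 212 @ $18 + 128 @ $13 = $24,985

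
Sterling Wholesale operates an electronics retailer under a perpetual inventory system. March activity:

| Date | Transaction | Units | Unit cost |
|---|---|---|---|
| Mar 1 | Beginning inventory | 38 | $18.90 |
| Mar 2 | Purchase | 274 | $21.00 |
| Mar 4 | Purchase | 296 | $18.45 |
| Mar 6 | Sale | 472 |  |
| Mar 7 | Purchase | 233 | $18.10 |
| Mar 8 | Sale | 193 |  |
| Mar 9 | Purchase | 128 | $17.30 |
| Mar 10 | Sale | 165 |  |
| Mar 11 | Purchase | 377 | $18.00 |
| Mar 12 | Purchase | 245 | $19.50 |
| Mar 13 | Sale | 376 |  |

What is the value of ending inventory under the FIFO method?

Mar 6, 472 sold [FIFO — oldest first]: 38 @ $18.90 + 274 @ $21.00 + 160 @ $18.45 = $9,424.20
Mar 8, 193 sold [FIFO — oldest first]: 136 @ $18.45 + 57 @ $18.10 = $3,540.90
Mar 10, 165 sold [FIFO — oldest first]: 165 @ $18.10 = $2,986.50
Mar 13, 376 sold [FIFO — oldest first]: 11 @ $18.10 + 128 @ $17.30 + 237 @ $18.00 = $6,679.50
Total COGS = $9,424.20 + $3,540.90 + $2,986.50 + $6,679.50 = $22,631.10
Ending inventory: 140 @ $18.00 + 245 @ $19.50 = $7,297.50

Ending inventory = $7,297.50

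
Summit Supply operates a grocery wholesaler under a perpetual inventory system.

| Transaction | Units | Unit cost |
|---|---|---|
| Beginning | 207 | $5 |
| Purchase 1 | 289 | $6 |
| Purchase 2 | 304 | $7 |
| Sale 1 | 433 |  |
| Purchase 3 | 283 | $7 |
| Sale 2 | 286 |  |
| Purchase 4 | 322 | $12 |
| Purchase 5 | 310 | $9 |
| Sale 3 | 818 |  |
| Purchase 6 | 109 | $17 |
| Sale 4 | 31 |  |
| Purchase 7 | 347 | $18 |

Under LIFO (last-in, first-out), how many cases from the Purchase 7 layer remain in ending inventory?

347

Sale 1 (433) [LIFO — newest first]: 304 @ $7 + 129 @ $6 = $2,902
Sale 2 (286) [LIFO — newest first]: 283 @ $7 + 3 @ $6 = $1,999
Sale 3 (818) [LIFO — newest first]: 310 @ $9 + 322 @ $12 + 157 @ $6 + 29 @ $5 = $7,741
Sale 4 (31) [LIFO — newest first]: 31 @ $17 = $527
Total COGS = $2,902 + $1,999 + $7,741 + $527 = $13,169
Ending inventory: 178 @ $5 + 78 @ $17 + 347 @ $18 = $8,462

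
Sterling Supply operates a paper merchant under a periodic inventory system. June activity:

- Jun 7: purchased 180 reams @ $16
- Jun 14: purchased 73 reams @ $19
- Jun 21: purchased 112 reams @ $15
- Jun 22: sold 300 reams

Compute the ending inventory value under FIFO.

Jun 22, 300 sold [FIFO — oldest first]: 180 @ $16 + 73 @ $19 + 47 @ $15 = $4,972
Ending inventory: 65 @ $15 = $975

Ending inventory = $975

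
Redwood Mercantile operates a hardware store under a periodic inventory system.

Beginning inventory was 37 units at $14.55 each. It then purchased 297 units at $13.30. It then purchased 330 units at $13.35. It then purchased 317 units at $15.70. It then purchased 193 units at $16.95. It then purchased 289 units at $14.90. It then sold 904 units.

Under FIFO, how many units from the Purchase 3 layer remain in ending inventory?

77

Sale 1 (904) [FIFO — oldest first]: 37 @ $14.55 + 297 @ $13.30 + 330 @ $13.35 + 240 @ $15.70 = $12,661.95
Ending inventory: 77 @ $15.70 + 193 @ $16.95 + 289 @ $14.90 = $8,786.35
Check: goods available $21,448.30 = COGS $12,661.95 + ending $8,786.35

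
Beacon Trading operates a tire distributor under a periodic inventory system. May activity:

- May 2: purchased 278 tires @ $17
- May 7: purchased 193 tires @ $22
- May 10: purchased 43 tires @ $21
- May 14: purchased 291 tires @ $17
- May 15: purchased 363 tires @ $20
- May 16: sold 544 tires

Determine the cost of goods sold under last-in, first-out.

COGS = $10,337

May 16, 544 sold [LIFO — newest first]: 363 @ $20 + 181 @ $17 = $10,337
Ending inventory: 278 @ $17 + 193 @ $22 + 43 @ $21 + 110 @ $17 = $11,745
Check: goods available $22,082 = COGS $10,337 + ending $11,745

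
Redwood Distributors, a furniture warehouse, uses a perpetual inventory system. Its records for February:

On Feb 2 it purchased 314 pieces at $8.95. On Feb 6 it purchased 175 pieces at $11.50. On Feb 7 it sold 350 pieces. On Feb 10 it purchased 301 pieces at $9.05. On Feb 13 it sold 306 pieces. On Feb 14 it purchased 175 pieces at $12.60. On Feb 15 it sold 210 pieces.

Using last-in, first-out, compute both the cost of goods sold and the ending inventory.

COGS = $8,865.80; ending inventory = $886.05

Feb 7, 350 sold [LIFO — newest first]: 175 @ $11.50 + 175 @ $8.95 = $3,578.75
Feb 13, 306 sold [LIFO — newest first]: 301 @ $9.05 + 5 @ $8.95 = $2,768.80
Feb 15, 210 sold [LIFO — newest first]: 175 @ $12.60 + 35 @ $8.95 = $2,518.25
Total COGS = $3,578.75 + $2,768.80 + $2,518.25 = $8,865.80
Ending inventory: 99 @ $8.95 = $886.05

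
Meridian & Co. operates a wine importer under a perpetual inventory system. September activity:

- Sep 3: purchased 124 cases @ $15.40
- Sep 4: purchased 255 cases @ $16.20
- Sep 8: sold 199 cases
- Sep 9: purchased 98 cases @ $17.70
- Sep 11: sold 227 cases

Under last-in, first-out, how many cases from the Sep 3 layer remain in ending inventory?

51

Sep 8, 199 sold [LIFO — newest first]: 199 @ $16.20 = $3,223.80
Sep 11, 227 sold [LIFO — newest first]: 98 @ $17.70 + 56 @ $16.20 + 73 @ $15.40 = $3,766.00
Total COGS = $3,223.80 + $3,766.00 = $6,989.80
Ending inventory: 51 @ $15.40 = $785.40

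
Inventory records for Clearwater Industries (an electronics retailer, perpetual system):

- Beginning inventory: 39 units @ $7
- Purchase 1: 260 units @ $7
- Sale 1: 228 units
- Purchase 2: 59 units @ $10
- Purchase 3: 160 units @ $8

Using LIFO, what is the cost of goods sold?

COGS = $1,596

Sale 1 (228) [LIFO — newest first]: 228 @ $7 = $1,596
Ending inventory: 39 @ $7 + 32 @ $7 + 59 @ $10 + 160 @ $8 = $2,367
Check: goods available $3,963 = COGS $1,596 + ending $2,367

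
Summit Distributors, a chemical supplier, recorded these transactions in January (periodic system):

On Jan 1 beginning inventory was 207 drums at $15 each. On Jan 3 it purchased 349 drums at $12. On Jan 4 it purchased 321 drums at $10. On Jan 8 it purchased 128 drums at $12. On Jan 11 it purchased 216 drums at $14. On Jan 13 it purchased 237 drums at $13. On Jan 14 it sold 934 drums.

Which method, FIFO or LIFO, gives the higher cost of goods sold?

FIFO COGS: 207 @ $15 + 349 @ $12 + 321 @ $10 + 57 @ $12 = $11,187
LIFO COGS: 237 @ $13 + 216 @ $14 + 128 @ $12 + 321 @ $10 + 32 @ $12 = $11,235

LIFO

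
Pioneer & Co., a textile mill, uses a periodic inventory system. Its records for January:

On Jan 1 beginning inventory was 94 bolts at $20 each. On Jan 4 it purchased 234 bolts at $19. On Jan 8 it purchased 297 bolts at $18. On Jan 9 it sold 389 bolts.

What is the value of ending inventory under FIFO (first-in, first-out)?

Jan 9, 389 sold [FIFO — oldest first]: 94 @ $20 + 234 @ $19 + 61 @ $18 = $7,424
Ending inventory: 236 @ $18 = $4,248
Check: goods available $11,672 = COGS $7,424 + ending $4,248

Ending inventory = $4,248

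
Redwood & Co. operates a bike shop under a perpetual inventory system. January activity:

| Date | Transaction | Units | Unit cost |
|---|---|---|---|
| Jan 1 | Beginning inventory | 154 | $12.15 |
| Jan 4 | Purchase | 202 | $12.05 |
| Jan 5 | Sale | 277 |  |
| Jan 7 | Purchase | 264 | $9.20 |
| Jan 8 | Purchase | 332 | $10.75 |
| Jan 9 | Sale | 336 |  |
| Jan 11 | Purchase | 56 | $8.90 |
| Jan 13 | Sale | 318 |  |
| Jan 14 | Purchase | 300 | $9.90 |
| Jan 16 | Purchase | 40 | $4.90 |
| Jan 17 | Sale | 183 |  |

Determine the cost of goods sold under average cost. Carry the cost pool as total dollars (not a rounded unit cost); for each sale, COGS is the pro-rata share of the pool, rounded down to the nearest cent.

After Jan 1: 154 on hand, pool $1,871.10 (≈ $12.1500 each)
After Jan 4: 356 on hand, pool $4,305.20 (≈ $12.0933 each)
Jan 5, sell 277: 277/356 × $4,305.20 → $3,349.83
After Jan 7: 343 on hand, pool $3,384.17 (≈ $9.8664 each)
After Jan 8: 675 on hand, pool $6,953.17 (≈ $10.3010 each)
Jan 9, sell 336: 336/675 × $6,953.17 → $3,461.13
After Jan 11: 395 on hand, pool $3,990.44 (≈ $10.1024 each)
Jan 13, sell 318: 318/395 × $3,990.44 → $3,212.55
After Jan 14: 377 on hand, pool $3,747.89 (≈ $9.9414 each)
After Jan 16: 417 on hand, pool $3,943.89 (≈ $9.4578 each)
Jan 17, sell 183: 183/417 × $3,943.89 → $1,730.77
Total COGS = $3,349.83 + $3,461.13 + $3,212.55 + $1,730.77 = $11,754.28
Ending inventory (cost pool remaining) = $2,213.12

COGS = $11,754.28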